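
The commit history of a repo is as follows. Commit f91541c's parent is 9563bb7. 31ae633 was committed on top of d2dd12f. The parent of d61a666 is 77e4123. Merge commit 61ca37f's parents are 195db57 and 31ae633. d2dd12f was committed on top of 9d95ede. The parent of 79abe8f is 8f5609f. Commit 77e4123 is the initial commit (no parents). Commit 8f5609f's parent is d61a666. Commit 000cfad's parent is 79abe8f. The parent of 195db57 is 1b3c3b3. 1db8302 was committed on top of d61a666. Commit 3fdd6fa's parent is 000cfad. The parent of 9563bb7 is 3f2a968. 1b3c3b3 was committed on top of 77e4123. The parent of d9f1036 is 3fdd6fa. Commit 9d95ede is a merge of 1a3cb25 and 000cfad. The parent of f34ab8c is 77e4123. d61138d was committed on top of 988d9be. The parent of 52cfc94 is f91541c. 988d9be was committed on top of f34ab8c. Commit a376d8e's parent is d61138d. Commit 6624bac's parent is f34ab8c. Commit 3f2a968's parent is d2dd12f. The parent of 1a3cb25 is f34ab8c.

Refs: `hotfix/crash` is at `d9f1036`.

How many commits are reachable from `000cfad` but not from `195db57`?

4

Reachable from 000cfad: {000cfad, 77e4123, 79abe8f, 8f5609f, d61a666}.
Reachable from 195db57: {195db57, 1b3c3b3, 77e4123}.
In 000cfad's history but not 195db57's: {000cfad, 79abe8f, 8f5609f, d61a666} — 4 commits.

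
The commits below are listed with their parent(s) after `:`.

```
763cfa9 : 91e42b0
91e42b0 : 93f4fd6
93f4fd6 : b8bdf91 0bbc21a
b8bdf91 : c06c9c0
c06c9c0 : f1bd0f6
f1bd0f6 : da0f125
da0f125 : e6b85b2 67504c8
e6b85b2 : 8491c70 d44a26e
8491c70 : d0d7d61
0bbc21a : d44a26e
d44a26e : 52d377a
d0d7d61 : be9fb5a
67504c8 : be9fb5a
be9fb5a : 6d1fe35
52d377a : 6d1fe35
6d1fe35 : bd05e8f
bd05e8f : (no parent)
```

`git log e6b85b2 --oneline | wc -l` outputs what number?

8

Walking parent pointers from e6b85b2: reachable set = {52d377a, 6d1fe35, 8491c70, bd05e8f, be9fb5a, d0d7d61, d44a26e, e6b85b2}.
That is 8 commits.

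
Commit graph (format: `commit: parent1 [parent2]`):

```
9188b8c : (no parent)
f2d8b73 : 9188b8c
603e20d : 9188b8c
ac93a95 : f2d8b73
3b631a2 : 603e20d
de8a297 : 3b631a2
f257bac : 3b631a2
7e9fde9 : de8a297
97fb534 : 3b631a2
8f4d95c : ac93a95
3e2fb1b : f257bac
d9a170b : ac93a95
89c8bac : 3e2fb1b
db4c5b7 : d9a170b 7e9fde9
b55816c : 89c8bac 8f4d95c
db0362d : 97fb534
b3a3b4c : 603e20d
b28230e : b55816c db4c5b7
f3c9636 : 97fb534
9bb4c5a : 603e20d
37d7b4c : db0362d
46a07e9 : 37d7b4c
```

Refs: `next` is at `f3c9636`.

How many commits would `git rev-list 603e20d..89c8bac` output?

4

Reachable from 89c8bac: {3b631a2, 3e2fb1b, 603e20d, 89c8bac, 9188b8c, f257bac}.
Reachable from 603e20d: {603e20d, 9188b8c}.
In 89c8bac's history but not 603e20d's: {3b631a2, 3e2fb1b, 89c8bac, f257bac} — 4 commits.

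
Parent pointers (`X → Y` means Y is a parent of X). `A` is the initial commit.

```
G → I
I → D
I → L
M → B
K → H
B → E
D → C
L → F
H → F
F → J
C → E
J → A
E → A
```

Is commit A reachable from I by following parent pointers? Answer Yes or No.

Ancestors of I (commits reachable by following parents): {A, C, D, E, F, I, J, L}.
A is in that set, so it is an ancestor of I.

Yes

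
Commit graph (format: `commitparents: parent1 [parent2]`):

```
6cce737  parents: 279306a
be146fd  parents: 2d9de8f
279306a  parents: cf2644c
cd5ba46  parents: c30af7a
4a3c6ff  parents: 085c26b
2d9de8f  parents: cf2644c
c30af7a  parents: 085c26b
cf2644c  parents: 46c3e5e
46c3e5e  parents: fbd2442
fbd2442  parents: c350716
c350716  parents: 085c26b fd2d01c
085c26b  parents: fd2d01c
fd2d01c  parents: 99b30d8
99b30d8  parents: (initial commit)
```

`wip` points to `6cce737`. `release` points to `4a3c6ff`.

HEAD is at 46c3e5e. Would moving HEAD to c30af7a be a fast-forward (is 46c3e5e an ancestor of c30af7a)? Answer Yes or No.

No

A fast-forward from 46c3e5e to c30af7a is possible iff 46c3e5e is an ancestor of c30af7a.
Ancestors of c30af7a: {085c26b, 99b30d8, c30af7a, fd2d01c}.
46c3e5e is not among them, so fast-forward is not possible.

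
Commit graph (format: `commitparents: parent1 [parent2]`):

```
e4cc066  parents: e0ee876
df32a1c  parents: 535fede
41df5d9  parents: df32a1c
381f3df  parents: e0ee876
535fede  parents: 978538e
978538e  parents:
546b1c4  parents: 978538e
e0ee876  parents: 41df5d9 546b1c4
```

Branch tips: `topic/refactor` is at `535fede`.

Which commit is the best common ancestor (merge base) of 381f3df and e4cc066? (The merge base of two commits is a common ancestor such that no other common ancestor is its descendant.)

Ancestors of 381f3df: {381f3df, 41df5d9, 535fede, 546b1c4, 978538e, df32a1c, e0ee876}.
Ancestors of e4cc066: {41df5d9, 535fede, 546b1c4, 978538e, df32a1c, e0ee876, e4cc066}.
Common ancestors: {41df5d9, 535fede, 546b1c4, 978538e, df32a1c, e0ee876}.
Among these, e0ee876 is not an ancestor of any other common ancestor — it is the merge base.

e0ee876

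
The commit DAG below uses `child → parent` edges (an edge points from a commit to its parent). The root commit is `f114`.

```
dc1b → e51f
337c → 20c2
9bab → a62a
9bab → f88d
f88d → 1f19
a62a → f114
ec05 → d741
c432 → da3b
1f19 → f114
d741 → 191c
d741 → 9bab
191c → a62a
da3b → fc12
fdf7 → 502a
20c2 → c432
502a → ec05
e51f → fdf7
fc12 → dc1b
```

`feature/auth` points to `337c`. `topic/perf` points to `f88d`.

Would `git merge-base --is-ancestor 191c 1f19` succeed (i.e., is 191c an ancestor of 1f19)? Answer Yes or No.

Ancestors of 1f19: {1f19, f114}.
191c is not in that set, so it is not an ancestor of 1f19.

No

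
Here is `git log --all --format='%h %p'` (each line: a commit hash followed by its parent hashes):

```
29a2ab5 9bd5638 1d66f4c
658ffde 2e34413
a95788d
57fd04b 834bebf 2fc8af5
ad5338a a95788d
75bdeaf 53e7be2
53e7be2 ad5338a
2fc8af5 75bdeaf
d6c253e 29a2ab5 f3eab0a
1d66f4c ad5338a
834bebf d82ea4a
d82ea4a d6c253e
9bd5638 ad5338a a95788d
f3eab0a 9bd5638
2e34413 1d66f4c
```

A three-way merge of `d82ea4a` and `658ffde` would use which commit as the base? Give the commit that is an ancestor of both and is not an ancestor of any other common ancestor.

Ancestors of d82ea4a: {1d66f4c, 29a2ab5, 9bd5638, a95788d, ad5338a, d6c253e, d82ea4a, f3eab0a}.
Ancestors of 658ffde: {1d66f4c, 2e34413, 658ffde, a95788d, ad5338a}.
Common ancestors: {1d66f4c, a95788d, ad5338a}.
Among these, 1d66f4c is not an ancestor of any other common ancestor — it is the merge base.

1d66f4c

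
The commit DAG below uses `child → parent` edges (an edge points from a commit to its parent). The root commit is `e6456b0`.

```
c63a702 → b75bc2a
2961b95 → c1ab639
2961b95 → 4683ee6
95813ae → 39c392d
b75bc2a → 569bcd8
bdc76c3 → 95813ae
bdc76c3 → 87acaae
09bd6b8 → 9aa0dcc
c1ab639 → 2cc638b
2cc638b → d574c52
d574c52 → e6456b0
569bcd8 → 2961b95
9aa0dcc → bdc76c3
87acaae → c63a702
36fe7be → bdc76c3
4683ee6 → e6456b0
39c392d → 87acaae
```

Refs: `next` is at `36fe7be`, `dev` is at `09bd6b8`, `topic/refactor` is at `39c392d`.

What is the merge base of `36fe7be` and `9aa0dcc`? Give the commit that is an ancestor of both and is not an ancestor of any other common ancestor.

Ancestors of 36fe7be: {2961b95, 2cc638b, 36fe7be, 39c392d, 4683ee6, 569bcd8, 87acaae, 95813ae, b75bc2a, bdc76c3, c1ab639, c63a702, d574c52, e6456b0}.
Ancestors of 9aa0dcc: {2961b95, 2cc638b, 39c392d, 4683ee6, 569bcd8, 87acaae, 95813ae, 9aa0dcc, b75bc2a, bdc76c3, c1ab639, c63a702, d574c52, e6456b0}.
Common ancestors: {2961b95, 2cc638b, 39c392d, 4683ee6, 569bcd8, 87acaae, 95813ae, b75bc2a, bdc76c3, c1ab639, c63a702, d574c52, e6456b0}.
Among these, bdc76c3 is not an ancestor of any other common ancestor — it is the merge base.

bdc76c3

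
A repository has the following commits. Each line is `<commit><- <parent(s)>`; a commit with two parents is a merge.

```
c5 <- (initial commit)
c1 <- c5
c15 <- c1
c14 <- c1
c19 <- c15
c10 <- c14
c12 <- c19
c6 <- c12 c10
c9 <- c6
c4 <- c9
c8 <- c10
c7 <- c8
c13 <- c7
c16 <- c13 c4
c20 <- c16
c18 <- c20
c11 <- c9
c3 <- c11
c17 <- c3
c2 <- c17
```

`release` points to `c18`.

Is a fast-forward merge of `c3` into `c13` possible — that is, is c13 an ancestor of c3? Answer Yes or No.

No

A fast-forward from c13 to c3 is possible iff c13 is an ancestor of c3.
Ancestors of c3: {c1, c10, c11, c12, c14, c15, c19, c3, c5, c6, c9}.
c13 is not among them, so fast-forward is not possible.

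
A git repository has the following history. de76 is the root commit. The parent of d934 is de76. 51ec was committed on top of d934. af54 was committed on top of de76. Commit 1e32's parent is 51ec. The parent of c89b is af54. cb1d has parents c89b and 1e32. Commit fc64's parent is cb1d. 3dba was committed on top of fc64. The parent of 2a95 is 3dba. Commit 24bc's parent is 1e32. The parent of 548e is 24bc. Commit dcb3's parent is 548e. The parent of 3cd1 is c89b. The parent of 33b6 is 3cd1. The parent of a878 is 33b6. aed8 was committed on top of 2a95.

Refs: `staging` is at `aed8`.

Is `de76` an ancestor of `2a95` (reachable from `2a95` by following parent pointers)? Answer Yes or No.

Yes

Ancestors of 2a95 (commits reachable by following parents): {1e32, 2a95, 3dba, 51ec, af54, c89b, cb1d, d934, de76, fc64}.
de76 is in that set, so it is an ancestor of 2a95.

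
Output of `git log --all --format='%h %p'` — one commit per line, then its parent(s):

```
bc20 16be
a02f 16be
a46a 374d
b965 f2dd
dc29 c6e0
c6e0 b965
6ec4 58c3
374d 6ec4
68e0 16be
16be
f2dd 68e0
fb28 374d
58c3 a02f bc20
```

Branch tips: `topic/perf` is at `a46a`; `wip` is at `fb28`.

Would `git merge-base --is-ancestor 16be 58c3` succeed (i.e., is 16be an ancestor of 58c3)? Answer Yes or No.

Ancestors of 58c3 (commits reachable by following parents): {16be, 58c3, a02f, bc20}.
16be is in that set, so it is an ancestor of 58c3.

Yes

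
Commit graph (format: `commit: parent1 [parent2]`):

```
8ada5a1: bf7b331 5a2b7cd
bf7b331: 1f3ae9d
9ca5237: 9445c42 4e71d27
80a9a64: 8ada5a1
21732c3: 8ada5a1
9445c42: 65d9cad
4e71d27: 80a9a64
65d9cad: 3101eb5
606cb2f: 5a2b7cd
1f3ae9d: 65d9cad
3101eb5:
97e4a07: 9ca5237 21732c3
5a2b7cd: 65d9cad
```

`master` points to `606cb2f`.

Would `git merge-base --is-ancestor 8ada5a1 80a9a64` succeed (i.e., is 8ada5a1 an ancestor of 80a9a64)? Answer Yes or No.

Ancestors of 80a9a64 (commits reachable by following parents): {1f3ae9d, 3101eb5, 5a2b7cd, 65d9cad, 80a9a64, 8ada5a1, bf7b331}.
8ada5a1 is in that set, so it is an ancestor of 80a9a64.

Yes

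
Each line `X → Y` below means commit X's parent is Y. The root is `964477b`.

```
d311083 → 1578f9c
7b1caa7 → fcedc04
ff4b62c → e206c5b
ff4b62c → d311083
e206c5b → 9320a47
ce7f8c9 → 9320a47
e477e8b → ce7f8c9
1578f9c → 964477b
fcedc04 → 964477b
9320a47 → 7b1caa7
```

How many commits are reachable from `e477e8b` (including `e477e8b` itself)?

Walking parent pointers from e477e8b: reachable set = {7b1caa7, 9320a47, 964477b, ce7f8c9, e477e8b, fcedc04}.
That is 6 commits.

6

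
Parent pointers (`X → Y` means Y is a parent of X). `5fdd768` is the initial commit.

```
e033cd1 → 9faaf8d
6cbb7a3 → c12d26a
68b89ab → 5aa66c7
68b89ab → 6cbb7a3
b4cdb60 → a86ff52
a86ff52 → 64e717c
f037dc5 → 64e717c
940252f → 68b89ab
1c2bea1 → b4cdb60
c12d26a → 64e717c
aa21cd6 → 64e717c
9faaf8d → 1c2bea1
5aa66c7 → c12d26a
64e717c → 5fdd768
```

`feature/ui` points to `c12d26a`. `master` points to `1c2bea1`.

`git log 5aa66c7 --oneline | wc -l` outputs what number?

4

Walking parent pointers from 5aa66c7: reachable set = {5aa66c7, 5fdd768, 64e717c, c12d26a}.
That is 4 commits.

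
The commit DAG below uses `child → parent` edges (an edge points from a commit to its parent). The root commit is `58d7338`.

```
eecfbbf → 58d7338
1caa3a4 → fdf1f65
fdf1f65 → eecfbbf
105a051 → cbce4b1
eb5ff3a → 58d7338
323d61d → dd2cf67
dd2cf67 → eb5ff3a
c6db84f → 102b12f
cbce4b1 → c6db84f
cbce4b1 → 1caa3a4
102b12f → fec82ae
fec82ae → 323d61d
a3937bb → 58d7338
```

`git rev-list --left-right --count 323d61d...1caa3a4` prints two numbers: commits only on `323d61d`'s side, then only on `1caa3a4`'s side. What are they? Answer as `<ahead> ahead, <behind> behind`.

Reachable from 323d61d: {323d61d, 58d7338, dd2cf67, eb5ff3a}.
Reachable from 1caa3a4: {1caa3a4, 58d7338, eecfbbf, fdf1f65}.
Only in 323d61d's history (ahead): {323d61d, dd2cf67, eb5ff3a} — 3.
Only in 1caa3a4's history (behind): {1caa3a4, eecfbbf, fdf1f65} — 3.

3 ahead, 3 behind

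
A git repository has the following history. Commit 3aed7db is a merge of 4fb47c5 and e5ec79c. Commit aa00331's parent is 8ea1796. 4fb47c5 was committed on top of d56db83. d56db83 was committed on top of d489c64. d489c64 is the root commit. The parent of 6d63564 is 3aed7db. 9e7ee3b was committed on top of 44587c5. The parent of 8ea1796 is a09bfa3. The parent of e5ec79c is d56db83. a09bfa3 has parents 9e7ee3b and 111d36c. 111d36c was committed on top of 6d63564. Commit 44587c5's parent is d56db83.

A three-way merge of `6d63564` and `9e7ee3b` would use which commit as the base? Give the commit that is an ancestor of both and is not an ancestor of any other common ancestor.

d56db83

Ancestors of 6d63564: {3aed7db, 4fb47c5, 6d63564, d489c64, d56db83, e5ec79c}.
Ancestors of 9e7ee3b: {44587c5, 9e7ee3b, d489c64, d56db83}.
Common ancestors: {d489c64, d56db83}.
Among these, d56db83 is not an ancestor of any other common ancestor — it is the merge base.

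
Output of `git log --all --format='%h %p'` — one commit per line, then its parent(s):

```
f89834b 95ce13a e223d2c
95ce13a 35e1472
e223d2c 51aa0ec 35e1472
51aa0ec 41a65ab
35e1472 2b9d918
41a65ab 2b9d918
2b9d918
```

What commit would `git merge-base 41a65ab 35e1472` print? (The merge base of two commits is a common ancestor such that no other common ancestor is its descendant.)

Ancestors of 41a65ab: {2b9d918, 41a65ab}.
Ancestors of 35e1472: {2b9d918, 35e1472}.
Common ancestors: {2b9d918}.
The only common ancestor is 2b9d918, so it is the merge base.

2b9d918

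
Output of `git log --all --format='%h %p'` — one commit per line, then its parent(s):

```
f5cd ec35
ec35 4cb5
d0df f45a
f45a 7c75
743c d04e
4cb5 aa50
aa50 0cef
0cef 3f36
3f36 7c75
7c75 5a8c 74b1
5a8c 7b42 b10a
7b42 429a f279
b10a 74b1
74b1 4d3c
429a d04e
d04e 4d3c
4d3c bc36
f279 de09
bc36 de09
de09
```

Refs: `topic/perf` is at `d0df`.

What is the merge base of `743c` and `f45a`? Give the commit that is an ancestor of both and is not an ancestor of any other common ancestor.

Ancestors of 743c: {4d3c, 743c, bc36, d04e, de09}.
Ancestors of f45a: {429a, 4d3c, 5a8c, 74b1, 7b42, 7c75, b10a, bc36, d04e, de09, f279, f45a}.
Common ancestors: {4d3c, bc36, d04e, de09}.
Among these, d04e is not an ancestor of any other common ancestor — it is the merge base.

d04e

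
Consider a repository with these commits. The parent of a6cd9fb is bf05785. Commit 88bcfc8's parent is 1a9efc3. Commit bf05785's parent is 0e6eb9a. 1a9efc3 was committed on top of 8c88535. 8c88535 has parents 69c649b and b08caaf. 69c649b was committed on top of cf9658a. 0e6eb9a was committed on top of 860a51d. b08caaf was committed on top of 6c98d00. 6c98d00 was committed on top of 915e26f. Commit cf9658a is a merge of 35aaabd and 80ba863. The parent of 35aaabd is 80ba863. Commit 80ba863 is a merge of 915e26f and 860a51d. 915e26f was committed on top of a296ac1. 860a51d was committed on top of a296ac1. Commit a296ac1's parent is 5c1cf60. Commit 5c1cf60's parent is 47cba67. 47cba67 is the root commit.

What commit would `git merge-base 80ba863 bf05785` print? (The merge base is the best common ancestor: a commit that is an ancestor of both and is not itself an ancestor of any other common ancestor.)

Ancestors of 80ba863: {47cba67, 5c1cf60, 80ba863, 860a51d, 915e26f, a296ac1}.
Ancestors of bf05785: {0e6eb9a, 47cba67, 5c1cf60, 860a51d, a296ac1, bf05785}.
Common ancestors: {47cba67, 5c1cf60, 860a51d, a296ac1}.
Among these, 860a51d is not an ancestor of any other common ancestor — it is the merge base.

860a51d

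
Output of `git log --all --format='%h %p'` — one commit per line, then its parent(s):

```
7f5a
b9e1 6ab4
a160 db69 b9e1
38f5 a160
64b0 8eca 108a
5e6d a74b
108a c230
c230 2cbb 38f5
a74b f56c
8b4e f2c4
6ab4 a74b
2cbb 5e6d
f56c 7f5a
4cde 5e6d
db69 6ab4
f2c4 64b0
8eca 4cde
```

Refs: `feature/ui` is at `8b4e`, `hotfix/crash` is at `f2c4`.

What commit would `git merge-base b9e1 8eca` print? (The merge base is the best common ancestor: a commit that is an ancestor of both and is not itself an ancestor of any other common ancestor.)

Ancestors of b9e1: {6ab4, 7f5a, a74b, b9e1, f56c}.
Ancestors of 8eca: {4cde, 5e6d, 7f5a, 8eca, a74b, f56c}.
Common ancestors: {7f5a, a74b, f56c}.
Among these, a74b is not an ancestor of any other common ancestor — it is the merge base.

a74b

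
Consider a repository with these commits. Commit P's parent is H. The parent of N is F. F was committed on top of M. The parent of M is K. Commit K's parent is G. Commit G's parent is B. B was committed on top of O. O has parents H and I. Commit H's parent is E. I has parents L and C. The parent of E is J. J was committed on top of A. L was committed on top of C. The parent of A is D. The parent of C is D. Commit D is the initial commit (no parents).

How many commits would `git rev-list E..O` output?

5

Reachable from O: {A, C, D, E, H, I, J, L, O}.
Reachable from E: {A, D, E, J}.
In O's history but not E's: {C, H, I, L, O} — 5 commits.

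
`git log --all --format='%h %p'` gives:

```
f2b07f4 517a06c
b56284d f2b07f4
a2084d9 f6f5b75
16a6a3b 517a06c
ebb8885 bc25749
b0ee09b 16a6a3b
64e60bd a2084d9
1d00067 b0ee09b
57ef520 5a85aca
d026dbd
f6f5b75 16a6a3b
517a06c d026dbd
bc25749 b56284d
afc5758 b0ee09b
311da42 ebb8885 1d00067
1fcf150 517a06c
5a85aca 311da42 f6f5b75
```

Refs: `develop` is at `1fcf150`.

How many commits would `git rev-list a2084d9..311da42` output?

Reachable from 311da42: {16a6a3b, 1d00067, 311da42, 517a06c, b0ee09b, b56284d, bc25749, d026dbd, ebb8885, f2b07f4}.
Reachable from a2084d9: {16a6a3b, 517a06c, a2084d9, d026dbd, f6f5b75}.
In 311da42's history but not a2084d9's: {1d00067, 311da42, b0ee09b, b56284d, bc25749, ebb8885, f2b07f4} — 7 commits.

7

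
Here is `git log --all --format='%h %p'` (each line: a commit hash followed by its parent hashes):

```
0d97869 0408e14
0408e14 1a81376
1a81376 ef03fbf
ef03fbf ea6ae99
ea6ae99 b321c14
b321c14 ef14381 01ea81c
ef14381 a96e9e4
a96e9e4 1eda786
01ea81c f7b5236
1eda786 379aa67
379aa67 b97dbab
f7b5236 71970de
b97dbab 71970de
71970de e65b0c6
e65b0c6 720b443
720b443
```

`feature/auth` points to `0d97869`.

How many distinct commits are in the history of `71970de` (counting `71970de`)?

Walking parent pointers from 71970de: reachable set = {71970de, 720b443, e65b0c6}.
That is 3 commits.

3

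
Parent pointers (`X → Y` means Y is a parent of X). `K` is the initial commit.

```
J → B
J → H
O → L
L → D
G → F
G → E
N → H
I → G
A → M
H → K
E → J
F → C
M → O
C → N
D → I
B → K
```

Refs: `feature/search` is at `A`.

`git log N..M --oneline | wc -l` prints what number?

Reachable from M: {B, C, D, E, F, G, H, I, J, K, L, M, N, O}.
Reachable from N: {H, K, N}.
In M's history but not N's: {B, C, D, E, F, G, I, J, L, M, O} — 11 commits.

11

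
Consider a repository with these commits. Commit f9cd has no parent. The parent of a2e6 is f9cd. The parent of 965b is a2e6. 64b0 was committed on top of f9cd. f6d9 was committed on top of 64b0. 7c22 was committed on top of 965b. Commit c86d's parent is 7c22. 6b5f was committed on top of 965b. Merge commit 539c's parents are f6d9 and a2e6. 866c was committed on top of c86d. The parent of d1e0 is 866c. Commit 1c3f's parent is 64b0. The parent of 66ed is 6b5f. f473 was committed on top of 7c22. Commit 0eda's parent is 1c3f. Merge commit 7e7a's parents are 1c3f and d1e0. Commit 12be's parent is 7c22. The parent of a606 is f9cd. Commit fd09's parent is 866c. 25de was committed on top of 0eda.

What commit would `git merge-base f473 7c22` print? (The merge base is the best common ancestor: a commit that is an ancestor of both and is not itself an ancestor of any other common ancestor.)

7c22

Ancestors of f473: {7c22, 965b, a2e6, f473, f9cd}.
Ancestors of 7c22: {7c22, 965b, a2e6, f9cd}.
Common ancestors: {7c22, 965b, a2e6, f9cd}.
Among these, 7c22 is not an ancestor of any other common ancestor — it is the merge base.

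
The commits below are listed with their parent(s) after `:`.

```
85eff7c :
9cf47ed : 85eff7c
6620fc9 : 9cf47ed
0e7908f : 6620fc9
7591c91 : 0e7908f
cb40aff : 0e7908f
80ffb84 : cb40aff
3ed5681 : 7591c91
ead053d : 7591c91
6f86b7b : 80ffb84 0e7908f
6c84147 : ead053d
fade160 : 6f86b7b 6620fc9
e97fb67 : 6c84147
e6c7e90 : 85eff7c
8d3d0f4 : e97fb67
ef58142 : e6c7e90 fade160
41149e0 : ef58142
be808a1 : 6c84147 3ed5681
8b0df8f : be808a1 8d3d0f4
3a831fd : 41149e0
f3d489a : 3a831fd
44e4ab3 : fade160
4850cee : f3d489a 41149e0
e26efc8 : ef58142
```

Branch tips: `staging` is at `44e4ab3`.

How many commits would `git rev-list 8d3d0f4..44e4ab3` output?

Reachable from 44e4ab3: {0e7908f, 44e4ab3, 6620fc9, 6f86b7b, 80ffb84, 85eff7c, 9cf47ed, cb40aff, fade160}.
Reachable from 8d3d0f4: {0e7908f, 6620fc9, 6c84147, 7591c91, 85eff7c, 8d3d0f4, 9cf47ed, e97fb67, ead053d}.
In 44e4ab3's history but not 8d3d0f4's: {44e4ab3, 6f86b7b, 80ffb84, cb40aff, fade160} — 5 commits.

5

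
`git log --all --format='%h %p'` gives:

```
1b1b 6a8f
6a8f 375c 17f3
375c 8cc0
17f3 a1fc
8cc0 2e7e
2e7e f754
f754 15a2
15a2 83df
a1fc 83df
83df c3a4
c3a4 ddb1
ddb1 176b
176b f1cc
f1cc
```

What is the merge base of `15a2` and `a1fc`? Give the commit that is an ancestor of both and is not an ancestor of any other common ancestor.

Ancestors of 15a2: {15a2, 176b, 83df, c3a4, ddb1, f1cc}.
Ancestors of a1fc: {176b, 83df, a1fc, c3a4, ddb1, f1cc}.
Common ancestors: {176b, 83df, c3a4, ddb1, f1cc}.
Among these, 83df is not an ancestor of any other common ancestor — it is the merge base.

83df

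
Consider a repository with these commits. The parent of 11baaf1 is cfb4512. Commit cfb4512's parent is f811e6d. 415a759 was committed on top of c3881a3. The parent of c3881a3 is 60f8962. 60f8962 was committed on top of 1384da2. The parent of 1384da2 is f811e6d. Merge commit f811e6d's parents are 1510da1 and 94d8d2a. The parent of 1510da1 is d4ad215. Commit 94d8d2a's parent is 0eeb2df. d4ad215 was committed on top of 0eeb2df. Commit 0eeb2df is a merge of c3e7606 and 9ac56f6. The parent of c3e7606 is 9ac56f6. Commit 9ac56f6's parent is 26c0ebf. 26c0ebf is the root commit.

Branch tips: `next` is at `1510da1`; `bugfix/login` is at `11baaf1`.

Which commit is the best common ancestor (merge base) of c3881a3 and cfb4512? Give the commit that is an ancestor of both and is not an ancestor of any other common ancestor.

Ancestors of c3881a3: {0eeb2df, 1384da2, 1510da1, 26c0ebf, 60f8962, 94d8d2a, 9ac56f6, c3881a3, c3e7606, d4ad215, f811e6d}.
Ancestors of cfb4512: {0eeb2df, 1510da1, 26c0ebf, 94d8d2a, 9ac56f6, c3e7606, cfb4512, d4ad215, f811e6d}.
Common ancestors: {0eeb2df, 1510da1, 26c0ebf, 94d8d2a, 9ac56f6, c3e7606, d4ad215, f811e6d}.
Among these, f811e6d is not an ancestor of any other common ancestor — it is the merge base.

f811e6d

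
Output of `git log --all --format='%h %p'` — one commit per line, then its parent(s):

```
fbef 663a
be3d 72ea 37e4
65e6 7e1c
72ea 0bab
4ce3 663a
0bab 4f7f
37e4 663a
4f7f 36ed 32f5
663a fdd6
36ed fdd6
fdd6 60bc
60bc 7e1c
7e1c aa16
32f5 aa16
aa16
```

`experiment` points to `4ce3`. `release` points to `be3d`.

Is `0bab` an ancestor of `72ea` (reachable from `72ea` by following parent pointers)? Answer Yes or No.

Yes

Ancestors of 72ea (commits reachable by following parents): {0bab, 32f5, 36ed, 4f7f, 60bc, 72ea, 7e1c, aa16, fdd6}.
0bab is in that set, so it is an ancestor of 72ea.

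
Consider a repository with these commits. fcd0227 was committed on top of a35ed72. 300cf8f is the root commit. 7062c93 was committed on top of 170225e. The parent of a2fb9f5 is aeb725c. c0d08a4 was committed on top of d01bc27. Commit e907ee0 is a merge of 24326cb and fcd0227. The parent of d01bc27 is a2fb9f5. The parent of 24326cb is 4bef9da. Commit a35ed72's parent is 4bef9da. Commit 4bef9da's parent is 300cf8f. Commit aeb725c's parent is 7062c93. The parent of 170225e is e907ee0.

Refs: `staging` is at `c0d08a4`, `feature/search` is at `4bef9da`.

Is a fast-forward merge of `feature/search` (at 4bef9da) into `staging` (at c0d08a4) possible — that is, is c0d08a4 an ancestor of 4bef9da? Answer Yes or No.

A fast-forward from c0d08a4 to 4bef9da is possible iff c0d08a4 is an ancestor of 4bef9da.
Ancestors of 4bef9da: {300cf8f, 4bef9da}.
c0d08a4 is not among them, so fast-forward is not possible.

No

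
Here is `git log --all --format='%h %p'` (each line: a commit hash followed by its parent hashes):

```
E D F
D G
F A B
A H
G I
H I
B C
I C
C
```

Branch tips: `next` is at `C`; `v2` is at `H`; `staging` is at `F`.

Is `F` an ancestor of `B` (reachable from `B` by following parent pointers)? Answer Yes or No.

Ancestors of B: {B, C}.
F is not in that set, so it is not an ancestor of B.

No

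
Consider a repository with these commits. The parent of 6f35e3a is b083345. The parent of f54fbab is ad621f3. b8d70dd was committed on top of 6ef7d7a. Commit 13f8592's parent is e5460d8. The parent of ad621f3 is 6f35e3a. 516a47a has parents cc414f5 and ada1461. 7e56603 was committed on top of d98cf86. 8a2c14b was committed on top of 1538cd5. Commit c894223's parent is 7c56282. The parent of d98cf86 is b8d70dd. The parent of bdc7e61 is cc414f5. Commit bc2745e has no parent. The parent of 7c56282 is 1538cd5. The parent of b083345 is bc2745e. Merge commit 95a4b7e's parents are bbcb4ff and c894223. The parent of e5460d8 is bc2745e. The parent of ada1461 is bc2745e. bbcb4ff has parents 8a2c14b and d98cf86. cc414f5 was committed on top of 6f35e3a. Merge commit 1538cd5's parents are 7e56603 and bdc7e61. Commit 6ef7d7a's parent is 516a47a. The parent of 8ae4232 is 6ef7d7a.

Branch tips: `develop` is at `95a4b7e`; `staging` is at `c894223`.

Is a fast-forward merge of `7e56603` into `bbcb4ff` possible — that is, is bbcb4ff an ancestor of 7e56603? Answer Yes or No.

A fast-forward from bbcb4ff to 7e56603 is possible iff bbcb4ff is an ancestor of 7e56603.
Ancestors of 7e56603: {516a47a, 6ef7d7a, 6f35e3a, 7e56603, ada1461, b083345, b8d70dd, bc2745e, cc414f5, d98cf86}.
bbcb4ff is not among them, so fast-forward is not possible.

No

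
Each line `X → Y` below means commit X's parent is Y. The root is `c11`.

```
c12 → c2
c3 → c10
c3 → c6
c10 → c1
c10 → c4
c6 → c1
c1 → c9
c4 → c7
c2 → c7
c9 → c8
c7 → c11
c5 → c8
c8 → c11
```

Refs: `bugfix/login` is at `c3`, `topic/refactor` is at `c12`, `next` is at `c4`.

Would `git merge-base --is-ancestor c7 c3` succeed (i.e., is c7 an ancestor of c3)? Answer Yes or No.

Yes

Ancestors of c3 (commits reachable by following parents): {c1, c10, c11, c3, c4, c6, c7, c8, c9}.
c7 is in that set, so it is an ancestor of c3.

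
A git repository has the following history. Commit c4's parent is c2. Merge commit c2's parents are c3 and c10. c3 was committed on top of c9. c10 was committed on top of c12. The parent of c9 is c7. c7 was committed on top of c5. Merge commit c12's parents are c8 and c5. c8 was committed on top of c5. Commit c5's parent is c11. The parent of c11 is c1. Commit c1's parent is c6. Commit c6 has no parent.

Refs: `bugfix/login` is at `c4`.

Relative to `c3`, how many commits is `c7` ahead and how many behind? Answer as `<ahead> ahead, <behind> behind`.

Reachable from c7: {c1, c11, c5, c6, c7}.
Reachable from c3: {c1, c11, c3, c5, c6, c7, c9}.
Only in c7's history (ahead): {} — 0.
Only in c3's history (behind): {c3, c9} — 2.

0 ahead, 2 behind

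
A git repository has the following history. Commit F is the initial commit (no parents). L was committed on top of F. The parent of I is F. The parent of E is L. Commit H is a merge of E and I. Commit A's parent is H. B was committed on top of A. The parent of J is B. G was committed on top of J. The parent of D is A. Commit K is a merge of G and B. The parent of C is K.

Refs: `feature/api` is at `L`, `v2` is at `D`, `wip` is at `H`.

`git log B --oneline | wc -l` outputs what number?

7

Walking parent pointers from B: reachable set = {A, B, E, F, H, I, L}.
That is 7 commits.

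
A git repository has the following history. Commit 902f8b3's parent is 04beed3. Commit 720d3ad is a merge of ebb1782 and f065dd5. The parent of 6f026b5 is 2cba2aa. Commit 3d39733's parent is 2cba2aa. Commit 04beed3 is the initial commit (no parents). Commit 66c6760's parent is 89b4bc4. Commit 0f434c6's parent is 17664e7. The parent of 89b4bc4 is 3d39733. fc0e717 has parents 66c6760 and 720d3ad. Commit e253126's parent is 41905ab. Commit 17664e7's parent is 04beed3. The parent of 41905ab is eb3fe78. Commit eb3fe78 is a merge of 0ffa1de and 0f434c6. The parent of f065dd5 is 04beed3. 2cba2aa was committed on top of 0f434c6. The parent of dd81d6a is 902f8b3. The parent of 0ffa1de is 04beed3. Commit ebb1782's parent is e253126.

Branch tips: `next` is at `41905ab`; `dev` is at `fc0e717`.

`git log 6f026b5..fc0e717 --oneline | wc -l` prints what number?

11

Reachable from fc0e717: {04beed3, 0f434c6, 0ffa1de, 17664e7, 2cba2aa, 3d39733, 41905ab, 66c6760, 720d3ad, 89b4bc4, e253126, eb3fe78, ebb1782, f065dd5, fc0e717}.
Reachable from 6f026b5: {04beed3, 0f434c6, 17664e7, 2cba2aa, 6f026b5}.
In fc0e717's history but not 6f026b5's: {0ffa1de, 3d39733, 41905ab, 66c6760, 720d3ad, 89b4bc4, e253126, eb3fe78, ebb1782, f065dd5, fc0e717} — 11 commits.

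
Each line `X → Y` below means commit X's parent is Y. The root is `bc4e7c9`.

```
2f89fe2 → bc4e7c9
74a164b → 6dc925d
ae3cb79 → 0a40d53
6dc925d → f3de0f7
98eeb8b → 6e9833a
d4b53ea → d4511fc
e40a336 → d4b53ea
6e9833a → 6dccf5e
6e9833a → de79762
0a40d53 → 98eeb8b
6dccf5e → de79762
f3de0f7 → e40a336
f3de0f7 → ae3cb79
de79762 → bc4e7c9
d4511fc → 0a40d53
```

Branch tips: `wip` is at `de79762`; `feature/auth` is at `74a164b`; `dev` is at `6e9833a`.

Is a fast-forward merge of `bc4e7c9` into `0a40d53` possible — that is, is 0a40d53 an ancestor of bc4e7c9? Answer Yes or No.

No

A fast-forward from 0a40d53 to bc4e7c9 is possible iff 0a40d53 is an ancestor of bc4e7c9.
Ancestors of bc4e7c9: {bc4e7c9}.
0a40d53 is not among them, so fast-forward is not possible.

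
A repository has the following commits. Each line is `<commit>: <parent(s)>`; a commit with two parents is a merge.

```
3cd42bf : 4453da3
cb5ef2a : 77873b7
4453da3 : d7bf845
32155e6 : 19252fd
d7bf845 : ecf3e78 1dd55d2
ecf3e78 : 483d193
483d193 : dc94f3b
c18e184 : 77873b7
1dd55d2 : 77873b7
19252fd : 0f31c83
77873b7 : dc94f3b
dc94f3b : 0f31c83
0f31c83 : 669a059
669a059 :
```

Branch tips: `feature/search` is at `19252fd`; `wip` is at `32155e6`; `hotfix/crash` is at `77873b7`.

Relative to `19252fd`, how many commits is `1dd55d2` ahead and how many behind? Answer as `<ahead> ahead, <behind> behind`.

Reachable from 1dd55d2: {0f31c83, 1dd55d2, 669a059, 77873b7, dc94f3b}.
Reachable from 19252fd: {0f31c83, 19252fd, 669a059}.
Only in 1dd55d2's history (ahead): {1dd55d2, 77873b7, dc94f3b} — 3.
Only in 19252fd's history (behind): {19252fd} — 1.

3 ahead, 1 behind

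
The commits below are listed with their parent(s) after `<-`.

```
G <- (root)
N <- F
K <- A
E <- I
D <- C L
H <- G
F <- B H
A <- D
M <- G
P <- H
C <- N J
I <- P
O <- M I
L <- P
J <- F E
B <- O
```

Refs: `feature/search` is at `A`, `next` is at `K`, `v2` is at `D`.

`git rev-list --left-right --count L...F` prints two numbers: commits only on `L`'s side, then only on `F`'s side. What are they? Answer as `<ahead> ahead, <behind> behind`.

Reachable from L: {G, H, L, P}.
Reachable from F: {B, F, G, H, I, M, O, P}.
Only in L's history (ahead): {L} — 1.
Only in F's history (behind): {B, F, I, M, O} — 5.

1 ahead, 5 behind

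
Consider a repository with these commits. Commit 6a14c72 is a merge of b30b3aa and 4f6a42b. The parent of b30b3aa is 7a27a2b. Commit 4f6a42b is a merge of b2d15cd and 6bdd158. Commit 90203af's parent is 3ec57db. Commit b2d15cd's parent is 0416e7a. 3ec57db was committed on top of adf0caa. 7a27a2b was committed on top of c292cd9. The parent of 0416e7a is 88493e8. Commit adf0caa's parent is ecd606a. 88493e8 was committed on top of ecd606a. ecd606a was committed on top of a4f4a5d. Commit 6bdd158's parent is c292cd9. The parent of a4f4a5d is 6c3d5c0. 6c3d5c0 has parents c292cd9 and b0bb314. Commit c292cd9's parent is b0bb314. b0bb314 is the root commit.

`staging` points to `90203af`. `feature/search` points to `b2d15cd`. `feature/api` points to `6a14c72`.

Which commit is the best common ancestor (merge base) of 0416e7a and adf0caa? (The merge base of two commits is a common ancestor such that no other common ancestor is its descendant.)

Ancestors of 0416e7a: {0416e7a, 6c3d5c0, 88493e8, a4f4a5d, b0bb314, c292cd9, ecd606a}.
Ancestors of adf0caa: {6c3d5c0, a4f4a5d, adf0caa, b0bb314, c292cd9, ecd606a}.
Common ancestors: {6c3d5c0, a4f4a5d, b0bb314, c292cd9, ecd606a}.
Among these, ecd606a is not an ancestor of any other common ancestor — it is the merge base.

ecd606a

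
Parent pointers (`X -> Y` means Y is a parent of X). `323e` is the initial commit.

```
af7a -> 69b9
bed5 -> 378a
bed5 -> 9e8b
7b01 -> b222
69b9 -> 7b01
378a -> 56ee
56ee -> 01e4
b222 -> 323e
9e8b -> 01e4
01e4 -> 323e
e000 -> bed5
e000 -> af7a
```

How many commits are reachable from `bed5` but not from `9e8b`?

Reachable from bed5: {01e4, 323e, 378a, 56ee, 9e8b, bed5}.
Reachable from 9e8b: {01e4, 323e, 9e8b}.
In bed5's history but not 9e8b's: {378a, 56ee, bed5} — 3 commits.

3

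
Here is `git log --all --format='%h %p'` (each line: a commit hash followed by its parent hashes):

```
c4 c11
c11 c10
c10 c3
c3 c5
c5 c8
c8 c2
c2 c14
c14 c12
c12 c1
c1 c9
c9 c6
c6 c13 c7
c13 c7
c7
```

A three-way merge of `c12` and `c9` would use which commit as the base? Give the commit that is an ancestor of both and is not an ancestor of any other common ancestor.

Ancestors of c12: {c1, c12, c13, c6, c7, c9}.
Ancestors of c9: {c13, c6, c7, c9}.
Common ancestors: {c13, c6, c7, c9}.
Among these, c9 is not an ancestor of any other common ancestor — it is the merge base.

c9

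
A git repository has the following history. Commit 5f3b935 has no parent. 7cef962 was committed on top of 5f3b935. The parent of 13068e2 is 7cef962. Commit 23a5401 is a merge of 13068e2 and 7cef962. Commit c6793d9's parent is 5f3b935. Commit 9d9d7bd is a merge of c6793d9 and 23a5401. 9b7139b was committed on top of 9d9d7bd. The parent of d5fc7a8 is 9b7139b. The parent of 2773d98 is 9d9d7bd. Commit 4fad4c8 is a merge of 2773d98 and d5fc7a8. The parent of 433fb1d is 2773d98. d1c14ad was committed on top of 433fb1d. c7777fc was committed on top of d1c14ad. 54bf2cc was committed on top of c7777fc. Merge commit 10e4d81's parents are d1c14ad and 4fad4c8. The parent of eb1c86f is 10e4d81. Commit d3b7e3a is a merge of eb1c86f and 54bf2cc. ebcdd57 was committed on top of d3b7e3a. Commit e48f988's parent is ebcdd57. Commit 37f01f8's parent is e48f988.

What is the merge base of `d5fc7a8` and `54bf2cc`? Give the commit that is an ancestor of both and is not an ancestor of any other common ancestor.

Ancestors of d5fc7a8: {13068e2, 23a5401, 5f3b935, 7cef962, 9b7139b, 9d9d7bd, c6793d9, d5fc7a8}.
Ancestors of 54bf2cc: {13068e2, 23a5401, 2773d98, 433fb1d, 54bf2cc, 5f3b935, 7cef962, 9d9d7bd, c6793d9, c7777fc, d1c14ad}.
Common ancestors: {13068e2, 23a5401, 5f3b935, 7cef962, 9d9d7bd, c6793d9}.
Among these, 9d9d7bd is not an ancestor of any other common ancestor — it is the merge base.

9d9d7bd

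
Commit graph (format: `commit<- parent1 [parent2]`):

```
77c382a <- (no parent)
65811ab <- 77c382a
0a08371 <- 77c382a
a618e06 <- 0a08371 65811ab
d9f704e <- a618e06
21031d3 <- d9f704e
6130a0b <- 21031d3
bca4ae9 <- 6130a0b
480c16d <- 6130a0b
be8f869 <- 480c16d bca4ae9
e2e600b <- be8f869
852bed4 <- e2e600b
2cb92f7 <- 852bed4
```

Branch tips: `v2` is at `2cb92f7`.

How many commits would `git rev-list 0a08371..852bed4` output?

Reachable from 852bed4: {0a08371, 21031d3, 480c16d, 6130a0b, 65811ab, 77c382a, 852bed4, a618e06, bca4ae9, be8f869, d9f704e, e2e600b}.
Reachable from 0a08371: {0a08371, 77c382a}.
In 852bed4's history but not 0a08371's: {21031d3, 480c16d, 6130a0b, 65811ab, 852bed4, a618e06, bca4ae9, be8f869, d9f704e, e2e600b} — 10 commits.

10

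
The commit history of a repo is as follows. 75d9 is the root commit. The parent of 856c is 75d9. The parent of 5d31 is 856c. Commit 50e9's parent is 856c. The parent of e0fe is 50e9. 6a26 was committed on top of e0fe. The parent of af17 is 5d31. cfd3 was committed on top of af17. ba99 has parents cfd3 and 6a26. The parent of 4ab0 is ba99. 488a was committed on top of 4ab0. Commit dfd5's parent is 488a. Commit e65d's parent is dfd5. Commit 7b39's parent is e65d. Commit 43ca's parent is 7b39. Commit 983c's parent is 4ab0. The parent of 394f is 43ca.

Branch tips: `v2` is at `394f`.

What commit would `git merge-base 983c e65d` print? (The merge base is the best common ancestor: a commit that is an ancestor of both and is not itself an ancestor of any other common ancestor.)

Ancestors of 983c: {4ab0, 50e9, 5d31, 6a26, 75d9, 856c, 983c, af17, ba99, cfd3, e0fe}.
Ancestors of e65d: {488a, 4ab0, 50e9, 5d31, 6a26, 75d9, 856c, af17, ba99, cfd3, dfd5, e0fe, e65d}.
Common ancestors: {4ab0, 50e9, 5d31, 6a26, 75d9, 856c, af17, ba99, cfd3, e0fe}.
Among these, 4ab0 is not an ancestor of any other common ancestor — it is the merge base.

4ab0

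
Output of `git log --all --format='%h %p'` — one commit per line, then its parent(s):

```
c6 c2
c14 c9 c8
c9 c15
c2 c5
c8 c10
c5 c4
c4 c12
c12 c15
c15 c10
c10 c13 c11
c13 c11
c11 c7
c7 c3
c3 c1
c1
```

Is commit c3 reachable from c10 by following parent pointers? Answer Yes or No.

Ancestors of c10 (commits reachable by following parents): {c1, c10, c11, c13, c3, c7}.
c3 is in that set, so it is an ancestor of c10.

Yes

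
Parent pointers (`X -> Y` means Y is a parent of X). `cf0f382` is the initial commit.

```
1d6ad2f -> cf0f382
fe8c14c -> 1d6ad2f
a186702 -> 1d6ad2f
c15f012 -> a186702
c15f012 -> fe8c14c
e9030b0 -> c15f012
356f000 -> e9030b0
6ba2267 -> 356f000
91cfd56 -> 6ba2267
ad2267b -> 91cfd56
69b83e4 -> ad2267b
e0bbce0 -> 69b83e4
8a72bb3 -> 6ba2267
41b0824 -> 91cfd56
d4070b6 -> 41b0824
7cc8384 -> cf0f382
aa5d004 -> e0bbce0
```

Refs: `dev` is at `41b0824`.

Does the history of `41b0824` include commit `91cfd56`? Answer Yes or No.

Ancestors of 41b0824 (commits reachable by following parents): {1d6ad2f, 356f000, 41b0824, 6ba2267, 91cfd56, a186702, c15f012, cf0f382, e9030b0, fe8c14c}.
91cfd56 is in that set, so it is an ancestor of 41b0824.

Yes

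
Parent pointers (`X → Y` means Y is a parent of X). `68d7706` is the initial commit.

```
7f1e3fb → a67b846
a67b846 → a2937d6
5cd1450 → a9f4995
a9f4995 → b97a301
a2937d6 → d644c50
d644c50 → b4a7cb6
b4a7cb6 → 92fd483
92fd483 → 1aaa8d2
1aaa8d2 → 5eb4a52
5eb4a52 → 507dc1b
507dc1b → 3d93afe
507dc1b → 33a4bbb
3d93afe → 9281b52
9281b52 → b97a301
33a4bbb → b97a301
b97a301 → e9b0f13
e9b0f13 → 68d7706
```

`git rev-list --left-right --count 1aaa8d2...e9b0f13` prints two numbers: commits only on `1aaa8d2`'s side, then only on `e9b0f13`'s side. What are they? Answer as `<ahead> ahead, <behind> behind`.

Reachable from 1aaa8d2: {1aaa8d2, 33a4bbb, 3d93afe, 507dc1b, 5eb4a52, 68d7706, 9281b52, b97a301, e9b0f13}.
Reachable from e9b0f13: {68d7706, e9b0f13}.
Only in 1aaa8d2's history (ahead): {1aaa8d2, 33a4bbb, 3d93afe, 507dc1b, 5eb4a52, 9281b52, b97a301} — 7.
Only in e9b0f13's history (behind): {} — 0.

7 ahead, 0 behind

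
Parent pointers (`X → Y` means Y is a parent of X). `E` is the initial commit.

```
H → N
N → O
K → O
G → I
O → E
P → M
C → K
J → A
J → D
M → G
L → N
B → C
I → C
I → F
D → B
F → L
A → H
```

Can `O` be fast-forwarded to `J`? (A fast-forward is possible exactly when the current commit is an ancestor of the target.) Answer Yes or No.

A fast-forward from O to J is possible iff O is an ancestor of J.
Ancestors of J: {A, B, C, D, E, H, J, K, N, O}.
O is among them, so fast-forward is possible.

Yes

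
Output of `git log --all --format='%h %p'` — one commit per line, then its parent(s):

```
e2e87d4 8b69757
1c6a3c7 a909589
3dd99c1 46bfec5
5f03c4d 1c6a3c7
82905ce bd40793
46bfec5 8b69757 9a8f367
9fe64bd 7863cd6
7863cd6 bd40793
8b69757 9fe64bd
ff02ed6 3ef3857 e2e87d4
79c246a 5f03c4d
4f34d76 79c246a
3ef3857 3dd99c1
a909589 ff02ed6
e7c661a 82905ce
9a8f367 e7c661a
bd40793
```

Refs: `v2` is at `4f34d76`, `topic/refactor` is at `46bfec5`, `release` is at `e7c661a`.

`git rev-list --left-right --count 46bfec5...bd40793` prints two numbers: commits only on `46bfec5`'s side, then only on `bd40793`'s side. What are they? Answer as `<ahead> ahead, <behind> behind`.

Reachable from 46bfec5: {46bfec5, 7863cd6, 82905ce, 8b69757, 9a8f367, 9fe64bd, bd40793, e7c661a}.
Reachable from bd40793: {bd40793}.
Only in 46bfec5's history (ahead): {46bfec5, 7863cd6, 82905ce, 8b69757, 9a8f367, 9fe64bd, e7c661a} — 7.
Only in bd40793's history (behind): {} — 0.

7 ahead, 0 behind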